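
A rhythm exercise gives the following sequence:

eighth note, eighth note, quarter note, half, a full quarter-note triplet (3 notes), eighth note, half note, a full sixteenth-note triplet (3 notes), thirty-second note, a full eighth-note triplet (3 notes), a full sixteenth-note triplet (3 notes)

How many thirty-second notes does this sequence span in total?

Each duration in thirty-second notes: eighth note = 4; eighth note = 4; quarter note = 8; half = 16; a full quarter-note triplet (3 notes) (three triplet quarters span one half) = 16; eighth note = 4; half note = 16; a full sixteenth-note triplet (3 notes) (three triplet sixteenths span one eighth) = 4; thirty-second note = 1; a full eighth-note triplet (3 notes) (three triplet eighths span one quarter) = 8; a full sixteenth-note triplet (3 notes) (three triplet sixteenths span one eighth) = 4.
Sum: 4 + 4 + 8 + 16 + 16 + 4 + 16 + 4 + 1 + 8 + 4 = 85 thirty-second notes.

85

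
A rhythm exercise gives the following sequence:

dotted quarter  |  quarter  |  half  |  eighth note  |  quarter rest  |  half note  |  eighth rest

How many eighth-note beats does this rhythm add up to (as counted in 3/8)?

One eighth-note beat = 2 sixteenth notes.
In sixteenth notes: dotted quarter = 6; quarter = 4; half = 8; eighth note = 2; quarter rest = 4; half note = 8; eighth rest = 2.
Total: 6 + 4 + 8 + 2 + 4 + 8 + 2 = 34.
34 ÷ 2 = 17 beats.

17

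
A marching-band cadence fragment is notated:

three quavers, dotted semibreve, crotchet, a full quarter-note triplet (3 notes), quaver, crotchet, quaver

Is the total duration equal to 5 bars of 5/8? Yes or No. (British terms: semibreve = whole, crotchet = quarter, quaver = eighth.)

One bar of 5/8 = 5 eighth notes, so 5 bars = 25.
Each duration in eighth notes: quaver = 1; quaver = 1; quaver = 1; dotted semibreve = 12; crotchet = 2; a full quarter-note triplet (3 notes) (three triplet quarters span one half) = 4; quaver = 1; crotchet = 2; quaver = 1.
Sum: 1 + 1 + 1 + 12 + 2 + 4 + 1 + 2 + 1 = 25.
25 equals 25, so the answer is Yes.

Yes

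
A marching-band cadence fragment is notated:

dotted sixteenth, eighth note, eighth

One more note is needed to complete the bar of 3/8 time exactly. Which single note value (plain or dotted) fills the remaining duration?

The bar of 3/8 = 12 thirty-second notes.
Convert each value to thirty-second notes: dotted sixteenth = 3; eighth note = 4; eighth = 4.
Altogether 3 + 4 + 4 = 11.
Remaining: 12 − 11 = 1 thirty-second note, which is a thirty-second note.

thirty-second note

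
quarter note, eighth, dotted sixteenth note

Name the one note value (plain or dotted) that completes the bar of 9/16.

The bar of 9/16 = 18 thirty-second notes.
Express everything in thirty-second notes: quarter note = 8; eighth = 4; dotted sixteenth note = 3.
Adding: 8 + 4 + 3 = 15.
Remaining: 18 − 15 = 3 thirty-second notes, which is a dotted sixteenth note.

dotted sixteenth note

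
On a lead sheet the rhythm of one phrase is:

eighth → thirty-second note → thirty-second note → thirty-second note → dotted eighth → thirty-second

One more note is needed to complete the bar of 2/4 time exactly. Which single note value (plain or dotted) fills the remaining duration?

sixteenth note

The bar of 2/4 = 16 thirty-second notes.
Express everything in thirty-second notes: eighth = 4; thirty-second note = 1; thirty-second note = 1; thirty-second note = 1; dotted eighth = 6; thirty-second = 1.
Sum: 4 + 1 + 1 + 1 + 6 + 1 = 14.
Remaining: 16 − 14 = 2 thirty-second notes, which is a sixteenth note.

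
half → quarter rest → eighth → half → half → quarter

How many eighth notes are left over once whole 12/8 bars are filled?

5

One bar of 12/8 = 12 eighth notes.
In eighth notes: half = 4; quarter rest = 2; eighth = 1; half = 4; half = 4; quarter = 2.
Total: 4 + 2 + 1 + 4 + 4 + 2 = 17.
17 ÷ 12 = 1 complete bar with 5 eighth notes remaining.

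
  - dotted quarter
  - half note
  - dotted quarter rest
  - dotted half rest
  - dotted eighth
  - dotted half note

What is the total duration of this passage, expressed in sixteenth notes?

In sixteenth notes: dotted quarter = 6; half note = 8; dotted quarter rest = 6; dotted half rest = 12; dotted eighth = 3; dotted half note = 12.
Total: 6 + 8 + 6 + 12 + 3 + 12 = 47 sixteenth notes.

47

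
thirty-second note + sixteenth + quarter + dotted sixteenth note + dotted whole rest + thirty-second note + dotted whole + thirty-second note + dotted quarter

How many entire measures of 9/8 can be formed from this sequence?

One bar of 9/8 = 36 thirty-second notes.
In thirty-second notes: thirty-second note = 1; sixteenth = 2; quarter = 8; dotted sixteenth note = 3; dotted whole rest = 48; thirty-second note = 1; dotted whole = 48; thirty-second note = 1; dotted quarter = 12.
Adding: 1 + 2 + 8 + 3 + 48 + 1 + 48 + 1 + 12 = 124.
124 ÷ 36 = 3 complete bars with 16 left over.

3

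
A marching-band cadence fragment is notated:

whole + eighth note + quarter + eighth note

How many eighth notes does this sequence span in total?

12

In eighth notes: whole = 8; eighth note = 1; quarter = 2; eighth note = 1.
Altogether 8 + 1 + 2 + 1 = 12 eighth notes.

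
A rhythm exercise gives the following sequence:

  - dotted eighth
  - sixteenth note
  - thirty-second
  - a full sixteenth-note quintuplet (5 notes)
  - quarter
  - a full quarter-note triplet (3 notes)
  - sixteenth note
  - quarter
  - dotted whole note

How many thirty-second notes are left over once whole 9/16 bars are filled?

9

One bar of 9/16 = 18 thirty-second notes.
Express everything in thirty-second notes: dotted eighth = 6; sixteenth note = 2; thirty-second = 1; a full sixteenth-note quintuplet (5 notes) (five quintuplet sixteenths span one quarter) = 8; quarter = 8; a full quarter-note triplet (3 notes) (three triplet quarters span one half) = 16; sixteenth note = 2; quarter = 8; dotted whole note = 48.
Altogether 6 + 2 + 1 + 8 + 8 + 16 + 2 + 8 + 48 = 99.
99 ÷ 18 = 5 complete bars with 9 thirty-second notes remaining.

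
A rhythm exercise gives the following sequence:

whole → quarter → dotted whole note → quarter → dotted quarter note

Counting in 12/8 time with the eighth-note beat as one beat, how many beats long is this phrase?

One eighth-note beat = 2 sixteenth notes.
In sixteenth notes: whole = 16; quarter = 4; dotted whole note = 24; quarter = 4; dotted quarter note = 6.
Total: 16 + 4 + 24 + 4 + 6 = 54.
54 ÷ 2 = 27 beats.

27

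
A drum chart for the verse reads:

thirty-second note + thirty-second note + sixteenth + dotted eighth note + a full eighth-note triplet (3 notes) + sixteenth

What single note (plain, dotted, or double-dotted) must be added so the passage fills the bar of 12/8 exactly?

double-dotted half note

The bar of 12/8 = 48 thirty-second notes.
Working in thirty-second notes: thirty-second note = 1; thirty-second note = 1; sixteenth = 2; dotted eighth note = 6; a full eighth-note triplet (3 notes) (three triplet eighths span one quarter) = 8; sixteenth = 2.
Adding: 1 + 1 + 2 + 6 + 8 + 2 = 20.
Remaining: 48 − 20 = 28 thirty-second notes, which is a double-dotted half note.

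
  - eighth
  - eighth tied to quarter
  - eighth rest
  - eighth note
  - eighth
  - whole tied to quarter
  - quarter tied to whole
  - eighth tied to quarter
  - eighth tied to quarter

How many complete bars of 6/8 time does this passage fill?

5

One bar of 6/8 = 6 eighth notes.
Each duration in eighth notes: eighth = 1; eighth tied to quarter (eighth + quarter) = 3; eighth rest = 1; eighth note = 1; eighth = 1; whole tied to quarter (whole + quarter) = 10; quarter tied to whole (quarter + whole) = 10; eighth tied to quarter (eighth + quarter) = 3; eighth tied to quarter (eighth + quarter) = 3.
Adding: 1 + 3 + 1 + 1 + 1 + 10 + 10 + 3 + 3 = 33.
33 ÷ 6 = 5 complete bars with 3 left over.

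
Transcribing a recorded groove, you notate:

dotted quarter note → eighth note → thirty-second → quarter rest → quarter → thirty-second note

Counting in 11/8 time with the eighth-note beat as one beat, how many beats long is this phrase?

8.5

One eighth-note beat = 4 thirty-second notes.
Convert each value to thirty-second notes: dotted quarter note = 12; eighth note = 4; thirty-second = 1; quarter rest = 8; quarter = 8; thirty-second note = 1.
Total: 12 + 4 + 1 + 8 + 8 + 1 = 34.
34 ÷ 4 = 8.5 beats.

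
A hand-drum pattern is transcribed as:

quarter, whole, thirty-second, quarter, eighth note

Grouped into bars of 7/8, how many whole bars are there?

One bar of 7/8 = 28 thirty-second notes.
Convert each value to thirty-second notes: quarter = 8; whole = 32; thirty-second = 1; quarter = 8; eighth note = 4.
Sum: 8 + 32 + 1 + 8 + 4 = 53.
53 ÷ 28 = 1 complete bar with 25 left over.

1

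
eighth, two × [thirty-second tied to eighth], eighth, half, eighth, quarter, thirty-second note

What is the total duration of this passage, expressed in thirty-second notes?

47

Convert each value to thirty-second notes: eighth = 4; thirty-second tied to eighth (thirty-second + eighth) = 5; thirty-second tied to eighth (thirty-second + eighth) = 5; eighth = 4; half = 16; eighth = 4; quarter = 8; thirty-second note = 1.
Total: 4 + 5 + 5 + 4 + 16 + 4 + 8 + 1 = 47 thirty-second notes.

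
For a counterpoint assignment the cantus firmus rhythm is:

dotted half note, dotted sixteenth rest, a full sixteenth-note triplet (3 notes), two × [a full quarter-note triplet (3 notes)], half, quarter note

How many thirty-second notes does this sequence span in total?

Convert each value to thirty-second notes: dotted half note = 24; dotted sixteenth rest = 3; a full sixteenth-note triplet (3 notes) (three triplet sixteenths span one eighth) = 4; a full quarter-note triplet (3 notes) (three triplet quarters span one half) = 16; a full quarter-note triplet (3 notes) (three triplet quarters span one half) = 16; half = 16; quarter note = 8.
Altogether 24 + 3 + 4 + 16 + 16 + 16 + 8 = 87 thirty-second notes.

87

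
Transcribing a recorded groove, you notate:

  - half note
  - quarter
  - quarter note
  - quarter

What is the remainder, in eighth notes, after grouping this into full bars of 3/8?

1

One bar of 3/8 = 3 eighth notes.
Express everything in eighth notes: half note = 4; quarter = 2; quarter note = 2; quarter = 2.
Sum: 4 + 2 + 2 + 2 = 10.
10 ÷ 3 = 3 complete bars with 1 eighth note remaining.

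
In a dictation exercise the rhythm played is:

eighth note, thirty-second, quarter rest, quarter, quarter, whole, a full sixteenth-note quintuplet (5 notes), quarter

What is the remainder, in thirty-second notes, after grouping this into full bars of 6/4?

One bar of 6/4 = 48 thirty-second notes.
Express everything in thirty-second notes: eighth note = 4; thirty-second = 1; quarter rest = 8; quarter = 8; quarter = 8; whole = 32; a full sixteenth-note quintuplet (5 notes) (five quintuplet sixteenths span one quarter) = 8; quarter = 8.
Sum: 4 + 1 + 8 + 8 + 8 + 32 + 8 + 8 = 77.
77 ÷ 48 = 1 complete bar with 29 thirty-second notes remaining.

29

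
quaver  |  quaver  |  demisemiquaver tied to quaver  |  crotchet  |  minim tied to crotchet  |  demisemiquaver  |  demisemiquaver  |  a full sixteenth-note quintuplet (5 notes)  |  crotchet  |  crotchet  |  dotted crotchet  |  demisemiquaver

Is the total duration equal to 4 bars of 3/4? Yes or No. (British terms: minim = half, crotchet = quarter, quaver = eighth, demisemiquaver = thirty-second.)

One bar of 3/4 = 24 thirty-second notes, so 4 bars = 96.
Each duration in thirty-second notes: quaver = 4; quaver = 4; demisemiquaver tied to quaver (demisemiquaver + quaver) = 5; crotchet = 8; minim tied to crotchet (minim + crotchet) = 24; demisemiquaver = 1; demisemiquaver = 1; a full sixteenth-note quintuplet (5 notes) (five quintuplet sixteenths span one quarter) = 8; crotchet = 8; crotchet = 8; dotted crotchet = 12; demisemiquaver = 1.
Sum: 4 + 4 + 5 + 8 + 24 + 1 + 1 + 8 + 8 + 8 + 12 + 1 = 84.
84 falls short of 96, so the answer is No.

No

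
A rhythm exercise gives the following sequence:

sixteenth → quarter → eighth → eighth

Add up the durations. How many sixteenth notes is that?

Express everything in sixteenth notes: sixteenth = 1; quarter = 4; eighth = 2; eighth = 2.
Adding: 1 + 4 + 2 + 2 = 9 sixteenth notes.

9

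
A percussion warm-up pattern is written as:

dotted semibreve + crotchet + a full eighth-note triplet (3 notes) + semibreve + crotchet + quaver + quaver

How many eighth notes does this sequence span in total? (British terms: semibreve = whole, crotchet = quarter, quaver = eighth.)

28

Each duration in eighth notes: dotted semibreve = 12; crotchet = 2; a full eighth-note triplet (3 notes) (three triplet eighths span one quarter) = 2; semibreve = 8; crotchet = 2; quaver = 1; quaver = 1.
Adding: 12 + 2 + 2 + 8 + 2 + 1 + 1 = 28 eighth notes.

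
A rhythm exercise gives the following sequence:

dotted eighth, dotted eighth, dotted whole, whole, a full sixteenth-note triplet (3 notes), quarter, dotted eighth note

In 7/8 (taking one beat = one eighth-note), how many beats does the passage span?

One eighth-note beat = 2 sixteenth notes.
Express everything in sixteenth notes: dotted eighth = 3; dotted eighth = 3; dotted whole = 24; whole = 16; a full sixteenth-note triplet (3 notes) (three triplet sixteenths span one eighth) = 2; quarter = 4; dotted eighth note = 3.
Adding: 3 + 3 + 24 + 16 + 2 + 4 + 3 = 55.
55 ÷ 2 = 27.5 beats.

27.5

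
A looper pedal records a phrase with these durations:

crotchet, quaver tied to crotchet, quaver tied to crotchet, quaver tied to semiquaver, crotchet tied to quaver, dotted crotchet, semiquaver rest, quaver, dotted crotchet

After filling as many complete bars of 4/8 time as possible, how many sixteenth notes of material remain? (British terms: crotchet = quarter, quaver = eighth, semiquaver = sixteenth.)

One bar of 4/8 = 8 sixteenth notes.
Express everything in sixteenth notes: crotchet = 4; quaver tied to crotchet (quaver + crotchet) = 6; quaver tied to crotchet (quaver + crotchet) = 6; quaver tied to semiquaver (quaver + semiquaver) = 3; crotchet tied to quaver (crotchet + quaver) = 6; dotted crotchet = 6; semiquaver rest = 1; quaver = 2; dotted crotchet = 6.
Altogether 4 + 6 + 6 + 3 + 6 + 6 + 1 + 2 + 6 = 40.
40 ÷ 8 = 5 complete bars with 0 sixteenth notes remaining.

0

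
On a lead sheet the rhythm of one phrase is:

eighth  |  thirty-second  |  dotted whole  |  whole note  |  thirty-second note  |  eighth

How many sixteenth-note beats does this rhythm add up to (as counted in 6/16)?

45

One sixteenth-note beat = 2 thirty-second notes.
Convert each value to thirty-second notes: eighth = 4; thirty-second = 1; dotted whole = 48; whole note = 32; thirty-second note = 1; eighth = 4.
Adding: 4 + 1 + 48 + 32 + 1 + 4 = 90.
90 ÷ 2 = 45 beats.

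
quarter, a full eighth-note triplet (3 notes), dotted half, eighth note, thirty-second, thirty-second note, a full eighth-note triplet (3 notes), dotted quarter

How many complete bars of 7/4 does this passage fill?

One bar of 7/4 = 56 thirty-second notes.
Convert each value to thirty-second notes: quarter = 8; a full eighth-note triplet (3 notes) (three triplet eighths span one quarter) = 8; dotted half = 24; eighth note = 4; thirty-second = 1; thirty-second note = 1; a full eighth-note triplet (3 notes) (three triplet eighths span one quarter) = 8; dotted quarter = 12.
Altogether 8 + 8 + 24 + 4 + 1 + 1 + 8 + 12 = 66.
66 ÷ 56 = 1 complete bar with 10 left over.

1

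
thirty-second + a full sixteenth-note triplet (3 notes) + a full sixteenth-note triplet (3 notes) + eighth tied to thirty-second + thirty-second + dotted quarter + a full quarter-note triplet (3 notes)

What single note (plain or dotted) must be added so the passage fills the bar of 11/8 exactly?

The bar of 11/8 = 44 thirty-second notes.
Express everything in thirty-second notes: thirty-second = 1; a full sixteenth-note triplet (3 notes) (three triplet sixteenths span one eighth) = 4; a full sixteenth-note triplet (3 notes) (three triplet sixteenths span one eighth) = 4; eighth tied to thirty-second (eighth + thirty-second) = 5; thirty-second = 1; dotted quarter = 12; a full quarter-note triplet (3 notes) (three triplet quarters span one half) = 16.
Altogether 1 + 4 + 4 + 5 + 1 + 12 + 16 = 43.
Remaining: 44 − 43 = 1 thirty-second note, which is a thirty-second note.

thirty-second note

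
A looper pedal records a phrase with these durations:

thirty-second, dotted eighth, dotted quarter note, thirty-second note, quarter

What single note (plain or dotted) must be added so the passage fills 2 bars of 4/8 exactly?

2 bars of 4/8 = 32 thirty-second notes.
Convert each value to thirty-second notes: thirty-second = 1; dotted eighth = 6; dotted quarter note = 12; thirty-second note = 1; quarter = 8.
Total: 1 + 6 + 12 + 1 + 8 = 28.
Remaining: 32 − 28 = 4 thirty-second notes, which is a eighth note.

eighth note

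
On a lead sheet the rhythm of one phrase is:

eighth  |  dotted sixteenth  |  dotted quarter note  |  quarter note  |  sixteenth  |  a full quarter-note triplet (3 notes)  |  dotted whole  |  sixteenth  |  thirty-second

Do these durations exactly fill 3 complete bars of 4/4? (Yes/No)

One bar of 4/4 = 32 thirty-second notes, so 3 bars = 96.
In thirty-second notes: eighth = 4; dotted sixteenth = 3; dotted quarter note = 12; quarter note = 8; sixteenth = 2; a full quarter-note triplet (3 notes) (three triplet quarters span one half) = 16; dotted whole = 48; sixteenth = 2; thirty-second = 1.
Adding: 4 + 3 + 12 + 8 + 2 + 16 + 48 + 2 + 1 = 96.
96 equals 96, so the answer is Yes.

Yes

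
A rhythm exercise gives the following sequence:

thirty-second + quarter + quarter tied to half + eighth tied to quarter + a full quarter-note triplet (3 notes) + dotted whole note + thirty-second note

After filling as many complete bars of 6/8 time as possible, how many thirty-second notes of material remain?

One bar of 6/8 = 24 thirty-second notes.
Working in thirty-second notes: thirty-second = 1; quarter = 8; quarter tied to half (quarter + half) = 24; eighth tied to quarter (eighth + quarter) = 12; a full quarter-note triplet (3 notes) (three triplet quarters span one half) = 16; dotted whole note = 48; thirty-second note = 1.
Altogether 1 + 8 + 24 + 12 + 16 + 48 + 1 = 110.
110 ÷ 24 = 4 complete bars with 14 thirty-second notes remaining.

14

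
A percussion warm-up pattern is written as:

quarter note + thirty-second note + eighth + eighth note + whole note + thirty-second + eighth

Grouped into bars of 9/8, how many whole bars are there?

1

One bar of 9/8 = 36 thirty-second notes.
Express everything in thirty-second notes: quarter note = 8; thirty-second note = 1; eighth = 4; eighth note = 4; whole note = 32; thirty-second = 1; eighth = 4.
Adding: 8 + 1 + 4 + 4 + 32 + 1 + 4 = 54.
54 ÷ 36 = 1 complete bar with 18 left over.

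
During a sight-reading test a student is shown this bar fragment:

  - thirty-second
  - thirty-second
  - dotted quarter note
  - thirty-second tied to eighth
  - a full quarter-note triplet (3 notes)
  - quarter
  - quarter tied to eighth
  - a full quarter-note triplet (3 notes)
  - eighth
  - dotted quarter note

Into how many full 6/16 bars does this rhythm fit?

7

One bar of 6/16 = 12 thirty-second notes.
Each duration in thirty-second notes: thirty-second = 1; thirty-second = 1; dotted quarter note = 12; thirty-second tied to eighth (thirty-second + eighth) = 5; a full quarter-note triplet (3 notes) (three triplet quarters span one half) = 16; quarter = 8; quarter tied to eighth (quarter + eighth) = 12; a full quarter-note triplet (3 notes) (three triplet quarters span one half) = 16; eighth = 4; dotted quarter note = 12.
Total: 1 + 1 + 12 + 5 + 16 + 8 + 12 + 16 + 4 + 12 = 87.
87 ÷ 12 = 7 complete bars with 3 left over.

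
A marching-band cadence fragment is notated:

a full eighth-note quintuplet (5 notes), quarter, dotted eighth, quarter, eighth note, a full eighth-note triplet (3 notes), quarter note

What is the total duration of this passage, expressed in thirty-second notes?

In thirty-second notes: a full eighth-note quintuplet (5 notes) (five quintuplet eighths span one half) = 16; quarter = 8; dotted eighth = 6; quarter = 8; eighth note = 4; a full eighth-note triplet (3 notes) (three triplet eighths span one quarter) = 8; quarter note = 8.
Adding: 16 + 8 + 6 + 8 + 4 + 8 + 8 = 58 thirty-second notes.

58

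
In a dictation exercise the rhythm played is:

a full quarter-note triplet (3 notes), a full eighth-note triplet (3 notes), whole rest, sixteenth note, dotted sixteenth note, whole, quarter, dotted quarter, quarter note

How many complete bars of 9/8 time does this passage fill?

3

One bar of 9/8 = 36 thirty-second notes.
Working in thirty-second notes: a full quarter-note triplet (3 notes) (three triplet quarters span one half) = 16; a full eighth-note triplet (3 notes) (three triplet eighths span one quarter) = 8; whole rest = 32; sixteenth note = 2; dotted sixteenth note = 3; whole = 32; quarter = 8; dotted quarter = 12; quarter note = 8.
Altogether 16 + 8 + 32 + 2 + 3 + 32 + 8 + 12 + 8 = 121.
121 ÷ 36 = 3 complete bars with 13 left over.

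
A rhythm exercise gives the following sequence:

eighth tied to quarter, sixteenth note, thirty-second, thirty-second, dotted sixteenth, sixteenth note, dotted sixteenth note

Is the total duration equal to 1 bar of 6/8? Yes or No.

One bar of 6/8 = 24 thirty-second notes.
In thirty-second notes: eighth tied to quarter (eighth + quarter) = 12; sixteenth note = 2; thirty-second = 1; thirty-second = 1; dotted sixteenth = 3; sixteenth note = 2; dotted sixteenth note = 3.
Adding: 12 + 2 + 1 + 1 + 3 + 2 + 3 = 24.
24 equals 24, so the answer is Yes.

Yes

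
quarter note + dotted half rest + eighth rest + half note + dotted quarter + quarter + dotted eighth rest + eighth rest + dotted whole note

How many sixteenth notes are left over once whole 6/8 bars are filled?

5

One bar of 6/8 = 12 sixteenth notes.
Convert each value to sixteenth notes: quarter note = 4; dotted half rest = 12; eighth rest = 2; half note = 8; dotted quarter = 6; quarter = 4; dotted eighth rest = 3; eighth rest = 2; dotted whole note = 24.
Total: 4 + 12 + 2 + 8 + 6 + 4 + 3 + 2 + 24 = 65.
65 ÷ 12 = 5 complete bars with 5 sixteenth notes remaining.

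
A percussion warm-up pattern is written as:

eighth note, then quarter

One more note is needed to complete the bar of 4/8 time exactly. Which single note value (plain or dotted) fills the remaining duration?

The bar of 4/8 = 4 eighth notes.
Convert each value to eighth notes: eighth note = 1; quarter = 2.
Total: 1 + 2 = 3.
Remaining: 4 − 3 = 1 eighth note, which is a eighth note.

eighth note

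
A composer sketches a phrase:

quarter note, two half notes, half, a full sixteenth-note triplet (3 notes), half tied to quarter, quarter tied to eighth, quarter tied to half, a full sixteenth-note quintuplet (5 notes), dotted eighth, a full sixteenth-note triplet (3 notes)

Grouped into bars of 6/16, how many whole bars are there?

One bar of 6/16 = 6 sixteenth notes.
Working in sixteenth notes: quarter note = 4; half note = 8; half note = 8; half = 8; a full sixteenth-note triplet (3 notes) (three triplet sixteenths span one eighth) = 2; half tied to quarter (half + quarter) = 12; quarter tied to eighth (quarter + eighth) = 6; quarter tied to half (quarter + half) = 12; a full sixteenth-note quintuplet (5 notes) (five quintuplet sixteenths span one quarter) = 4; dotted eighth = 3; a full sixteenth-note triplet (3 notes) (three triplet sixteenths span one eighth) = 2.
Sum: 4 + 8 + 8 + 8 + 2 + 12 + 6 + 12 + 4 + 3 + 2 = 69.
69 ÷ 6 = 11 complete bars with 3 left over.

11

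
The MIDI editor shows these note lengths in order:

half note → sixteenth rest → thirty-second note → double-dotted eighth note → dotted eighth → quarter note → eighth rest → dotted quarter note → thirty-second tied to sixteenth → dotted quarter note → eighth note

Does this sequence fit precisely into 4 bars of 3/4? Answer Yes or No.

One bar of 3/4 = 24 thirty-second notes, so 4 bars = 96.
Working in thirty-second notes: half note = 16; sixteenth rest = 2; thirty-second note = 1; double-dotted eighth note = 7; dotted eighth = 6; quarter note = 8; eighth rest = 4; dotted quarter note = 12; thirty-second tied to sixteenth (thirty-second + sixteenth) = 3; dotted quarter note = 12; eighth note = 4.
Total: 16 + 2 + 1 + 7 + 6 + 8 + 4 + 12 + 3 + 12 + 4 = 75.
75 falls short of 96, so the answer is No.

No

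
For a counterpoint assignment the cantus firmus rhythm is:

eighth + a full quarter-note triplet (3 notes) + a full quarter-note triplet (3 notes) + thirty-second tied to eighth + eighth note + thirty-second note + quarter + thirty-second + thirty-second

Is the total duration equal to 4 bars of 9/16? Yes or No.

One bar of 9/16 = 18 thirty-second notes, so 4 bars = 72.
Working in thirty-second notes: eighth = 4; a full quarter-note triplet (3 notes) (three triplet quarters span one half) = 16; a full quarter-note triplet (3 notes) (three triplet quarters span one half) = 16; thirty-second tied to eighth (thirty-second + eighth) = 5; eighth note = 4; thirty-second note = 1; quarter = 8; thirty-second = 1; thirty-second = 1.
Total: 4 + 16 + 16 + 5 + 4 + 1 + 8 + 1 + 1 = 56.
56 falls short of 72, so the answer is No.

No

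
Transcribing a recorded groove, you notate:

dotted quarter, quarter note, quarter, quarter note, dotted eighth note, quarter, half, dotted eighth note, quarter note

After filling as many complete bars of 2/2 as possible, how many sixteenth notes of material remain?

8

One bar of 2/2 = 16 sixteenth notes.
In sixteenth notes: dotted quarter = 6; quarter note = 4; quarter = 4; quarter note = 4; dotted eighth note = 3; quarter = 4; half = 8; dotted eighth note = 3; quarter note = 4.
Total: 6 + 4 + 4 + 4 + 3 + 4 + 8 + 3 + 4 = 40.
40 ÷ 16 = 2 complete bars with 8 sixteenth notes remaining.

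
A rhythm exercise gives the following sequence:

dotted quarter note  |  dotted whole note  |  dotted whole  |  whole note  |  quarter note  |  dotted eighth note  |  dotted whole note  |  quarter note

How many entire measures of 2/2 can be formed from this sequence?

One bar of 2/2 = 16 sixteenth notes.
Express everything in sixteenth notes: dotted quarter note = 6; dotted whole note = 24; dotted whole = 24; whole note = 16; quarter note = 4; dotted eighth note = 3; dotted whole note = 24; quarter note = 4.
Sum: 6 + 24 + 24 + 16 + 4 + 3 + 24 + 4 = 105.
105 ÷ 16 = 6 complete bars with 9 left over.

6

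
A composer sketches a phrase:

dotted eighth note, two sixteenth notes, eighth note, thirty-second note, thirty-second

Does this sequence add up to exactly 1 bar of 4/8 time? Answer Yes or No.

One bar of 4/8 = 16 thirty-second notes.
Each duration in thirty-second notes: dotted eighth note = 6; sixteenth note = 2; sixteenth note = 2; eighth note = 4; thirty-second note = 1; thirty-second = 1.
Altogether 6 + 2 + 2 + 4 + 1 + 1 = 16.
16 equals 16, so the answer is Yes.

Yes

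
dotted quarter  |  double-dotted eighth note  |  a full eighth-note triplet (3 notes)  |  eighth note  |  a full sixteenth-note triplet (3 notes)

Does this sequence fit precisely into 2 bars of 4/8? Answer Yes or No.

No

One bar of 4/8 = 16 thirty-second notes, so 2 bars = 32.
In thirty-second notes: dotted quarter = 12; double-dotted eighth note = 7; a full eighth-note triplet (3 notes) (three triplet eighths span one quarter) = 8; eighth note = 4; a full sixteenth-note triplet (3 notes) (three triplet sixteenths span one eighth) = 4.
Altogether 12 + 7 + 8 + 4 + 4 = 35.
35 exceeds 32, so the answer is No.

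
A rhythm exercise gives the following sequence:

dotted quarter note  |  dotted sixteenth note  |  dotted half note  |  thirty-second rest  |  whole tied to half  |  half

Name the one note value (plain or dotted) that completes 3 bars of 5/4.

half note

3 bars of 5/4 = 120 thirty-second notes.
Express everything in thirty-second notes: dotted quarter note = 12; dotted sixteenth note = 3; dotted half note = 24; thirty-second rest = 1; whole tied to half (whole + half) = 48; half = 16.
Altogether 12 + 3 + 24 + 1 + 48 + 16 = 104.
Remaining: 120 − 104 = 16 thirty-second notes, which is a half note.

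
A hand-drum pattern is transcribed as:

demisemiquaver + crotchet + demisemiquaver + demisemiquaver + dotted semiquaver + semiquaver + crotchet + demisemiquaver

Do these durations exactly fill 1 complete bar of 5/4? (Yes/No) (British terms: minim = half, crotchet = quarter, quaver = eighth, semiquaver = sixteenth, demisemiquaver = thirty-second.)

One bar of 5/4 = 40 thirty-second notes.
In thirty-second notes: demisemiquaver = 1; crotchet = 8; demisemiquaver = 1; demisemiquaver = 1; dotted semiquaver = 3; semiquaver = 2; crotchet = 8; demisemiquaver = 1.
Total: 1 + 8 + 1 + 1 + 3 + 2 + 8 + 1 = 25.
25 falls short of 40, so the answer is No.

No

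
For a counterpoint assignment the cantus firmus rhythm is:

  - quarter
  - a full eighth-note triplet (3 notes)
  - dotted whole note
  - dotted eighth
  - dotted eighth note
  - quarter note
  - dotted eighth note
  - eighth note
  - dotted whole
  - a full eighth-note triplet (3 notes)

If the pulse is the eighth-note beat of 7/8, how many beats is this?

One eighth-note beat = 2 sixteenth notes.
Convert each value to sixteenth notes: quarter = 4; a full eighth-note triplet (3 notes) (three triplet eighths span one quarter) = 4; dotted whole note = 24; dotted eighth = 3; dotted eighth note = 3; quarter note = 4; dotted eighth note = 3; eighth note = 2; dotted whole = 24; a full eighth-note triplet (3 notes) (three triplet eighths span one quarter) = 4.
Altogether 4 + 4 + 24 + 3 + 3 + 4 + 3 + 2 + 24 + 4 = 75.
75 ÷ 2 = 37.5 beats.

37.5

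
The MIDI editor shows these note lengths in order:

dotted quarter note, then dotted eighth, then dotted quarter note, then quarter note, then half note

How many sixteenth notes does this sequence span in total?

Express everything in sixteenth notes: dotted quarter note = 6; dotted eighth = 3; dotted quarter note = 6; quarter note = 4; half note = 8.
Sum: 6 + 3 + 6 + 4 + 8 = 27 sixteenth notes.

27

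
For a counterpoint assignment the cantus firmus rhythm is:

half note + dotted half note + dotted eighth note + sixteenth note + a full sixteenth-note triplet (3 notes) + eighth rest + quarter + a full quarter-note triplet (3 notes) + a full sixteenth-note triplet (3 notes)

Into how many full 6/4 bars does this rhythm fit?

1

One bar of 6/4 = 24 sixteenth notes.
Express everything in sixteenth notes: half note = 8; dotted half note = 12; dotted eighth note = 3; sixteenth note = 1; a full sixteenth-note triplet (3 notes) (three triplet sixteenths span one eighth) = 2; eighth rest = 2; quarter = 4; a full quarter-note triplet (3 notes) (three triplet quarters span one half) = 8; a full sixteenth-note triplet (3 notes) (three triplet sixteenths span one eighth) = 2.
Altogether 8 + 12 + 3 + 1 + 2 + 2 + 4 + 8 + 2 = 42.
42 ÷ 24 = 1 complete bar with 18 left over.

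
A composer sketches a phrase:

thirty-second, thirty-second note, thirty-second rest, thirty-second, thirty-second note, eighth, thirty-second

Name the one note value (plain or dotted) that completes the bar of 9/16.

The bar of 9/16 = 18 thirty-second notes.
In thirty-second notes: thirty-second = 1; thirty-second note = 1; thirty-second rest = 1; thirty-second = 1; thirty-second note = 1; eighth = 4; thirty-second = 1.
Altogether 1 + 1 + 1 + 1 + 1 + 4 + 1 = 10.
Remaining: 18 − 10 = 8 thirty-second notes, which is a quarter note.

quarter note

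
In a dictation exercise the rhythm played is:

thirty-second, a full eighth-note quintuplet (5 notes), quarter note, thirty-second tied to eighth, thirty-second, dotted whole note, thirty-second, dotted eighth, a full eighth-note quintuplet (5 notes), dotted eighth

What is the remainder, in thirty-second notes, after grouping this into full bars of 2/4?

One bar of 2/4 = 16 thirty-second notes.
Express everything in thirty-second notes: thirty-second = 1; a full eighth-note quintuplet (5 notes) (five quintuplet eighths span one half) = 16; quarter note = 8; thirty-second tied to eighth (thirty-second + eighth) = 5; thirty-second = 1; dotted whole note = 48; thirty-second = 1; dotted eighth = 6; a full eighth-note quintuplet (5 notes) (five quintuplet eighths span one half) = 16; dotted eighth = 6.
Total: 1 + 16 + 8 + 5 + 1 + 48 + 1 + 6 + 16 + 6 = 108.
108 ÷ 16 = 6 complete bars with 12 thirty-second notes remaining.

12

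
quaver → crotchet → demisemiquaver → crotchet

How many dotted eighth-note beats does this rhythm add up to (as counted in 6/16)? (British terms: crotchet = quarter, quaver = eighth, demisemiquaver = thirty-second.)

One dotted eighth-note beat = 6 thirty-second notes.
In thirty-second notes: quaver = 4; crotchet = 8; demisemiquaver = 1; crotchet = 8.
Sum: 4 + 8 + 1 + 8 = 21.
21 ÷ 6 = 3.5 beats.

3.5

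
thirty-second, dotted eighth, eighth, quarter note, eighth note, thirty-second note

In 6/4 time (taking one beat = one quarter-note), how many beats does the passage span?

3

One quarter-note beat = 8 thirty-second notes.
Each duration in thirty-second notes: thirty-second = 1; dotted eighth = 6; eighth = 4; quarter note = 8; eighth note = 4; thirty-second note = 1.
Altogether 1 + 6 + 4 + 8 + 4 + 1 = 24.
24 ÷ 8 = 3 beats.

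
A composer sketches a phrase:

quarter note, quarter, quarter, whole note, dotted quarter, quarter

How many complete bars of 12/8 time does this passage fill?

One bar of 12/8 = 12 eighth notes.
Express everything in eighth notes: quarter note = 2; quarter = 2; quarter = 2; whole note = 8; dotted quarter = 3; quarter = 2.
Altogether 2 + 2 + 2 + 8 + 3 + 2 = 19.
19 ÷ 12 = 1 complete bar with 7 left over.

1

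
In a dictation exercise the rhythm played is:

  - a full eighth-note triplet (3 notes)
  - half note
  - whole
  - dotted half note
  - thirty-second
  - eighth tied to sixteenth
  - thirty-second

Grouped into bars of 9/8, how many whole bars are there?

2

One bar of 9/8 = 36 thirty-second notes.
Express everything in thirty-second notes: a full eighth-note triplet (3 notes) (three triplet eighths span one quarter) = 8; half note = 16; whole = 32; dotted half note = 24; thirty-second = 1; eighth tied to sixteenth (eighth + sixteenth) = 6; thirty-second = 1.
Sum: 8 + 16 + 32 + 24 + 1 + 6 + 1 = 88.
88 ÷ 36 = 2 complete bars with 16 left over.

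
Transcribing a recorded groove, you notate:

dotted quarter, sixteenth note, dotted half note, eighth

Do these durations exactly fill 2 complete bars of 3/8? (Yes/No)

No

One bar of 3/8 = 6 sixteenth notes, so 2 bars = 12.
Working in sixteenth notes: dotted quarter = 6; sixteenth note = 1; dotted half note = 12; eighth = 2.
Altogether 6 + 1 + 12 + 2 = 21.
21 exceeds 12, so the answer is No.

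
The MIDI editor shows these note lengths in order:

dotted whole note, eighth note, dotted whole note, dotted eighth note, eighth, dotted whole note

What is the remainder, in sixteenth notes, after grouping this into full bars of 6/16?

One bar of 6/16 = 6 sixteenth notes.
Convert each value to sixteenth notes: dotted whole note = 24; eighth note = 2; dotted whole note = 24; dotted eighth note = 3; eighth = 2; dotted whole note = 24.
Adding: 24 + 2 + 24 + 3 + 2 + 24 = 79.
79 ÷ 6 = 13 complete bars with 1 sixteenth note remaining.

1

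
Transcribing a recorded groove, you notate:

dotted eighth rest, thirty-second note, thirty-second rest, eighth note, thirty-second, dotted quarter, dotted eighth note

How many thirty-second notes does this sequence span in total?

31

Express everything in thirty-second notes: dotted eighth rest = 6; thirty-second note = 1; thirty-second rest = 1; eighth note = 4; thirty-second = 1; dotted quarter = 12; dotted eighth note = 6.
Adding: 6 + 1 + 1 + 4 + 1 + 12 + 6 = 31 thirty-second notes.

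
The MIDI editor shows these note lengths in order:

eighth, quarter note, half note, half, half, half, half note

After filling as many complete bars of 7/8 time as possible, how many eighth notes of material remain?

One bar of 7/8 = 7 eighth notes.
Each duration in eighth notes: eighth = 1; quarter note = 2; half note = 4; half = 4; half = 4; half = 4; half note = 4.
Altogether 1 + 2 + 4 + 4 + 4 + 4 + 4 = 23.
23 ÷ 7 = 3 complete bars with 2 eighth notes remaining.

2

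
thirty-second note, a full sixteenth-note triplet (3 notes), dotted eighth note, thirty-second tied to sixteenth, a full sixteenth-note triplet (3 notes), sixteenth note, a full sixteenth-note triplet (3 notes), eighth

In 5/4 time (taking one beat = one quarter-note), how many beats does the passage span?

3.5

One quarter-note beat = 8 thirty-second notes.
Working in thirty-second notes: thirty-second note = 1; a full sixteenth-note triplet (3 notes) (three triplet sixteenths span one eighth) = 4; dotted eighth note = 6; thirty-second tied to sixteenth (thirty-second + sixteenth) = 3; a full sixteenth-note triplet (3 notes) (three triplet sixteenths span one eighth) = 4; sixteenth note = 2; a full sixteenth-note triplet (3 notes) (three triplet sixteenths span one eighth) = 4; eighth = 4.
Total: 1 + 4 + 6 + 3 + 4 + 2 + 4 + 4 = 28.
28 ÷ 8 = 3.5 beats.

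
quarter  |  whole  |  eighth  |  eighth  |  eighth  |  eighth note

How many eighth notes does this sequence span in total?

Express everything in eighth notes: quarter = 2; whole = 8; eighth = 1; eighth = 1; eighth = 1; eighth note = 1.
Sum: 2 + 8 + 1 + 1 + 1 + 1 = 14 eighth notes.

14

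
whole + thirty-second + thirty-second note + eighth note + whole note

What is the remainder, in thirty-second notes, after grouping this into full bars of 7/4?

One bar of 7/4 = 56 thirty-second notes.
Each duration in thirty-second notes: whole = 32; thirty-second = 1; thirty-second note = 1; eighth note = 4; whole note = 32.
Adding: 32 + 1 + 1 + 4 + 32 = 70.
70 ÷ 56 = 1 complete bar with 14 thirty-second notes remaining.

14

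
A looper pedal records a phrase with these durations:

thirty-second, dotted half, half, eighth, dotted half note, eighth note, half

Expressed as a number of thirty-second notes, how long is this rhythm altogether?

Each duration in thirty-second notes: thirty-second = 1; dotted half = 24; half = 16; eighth = 4; dotted half note = 24; eighth note = 4; half = 16.
Sum: 1 + 24 + 16 + 4 + 24 + 4 + 16 = 89 thirty-second notes.

89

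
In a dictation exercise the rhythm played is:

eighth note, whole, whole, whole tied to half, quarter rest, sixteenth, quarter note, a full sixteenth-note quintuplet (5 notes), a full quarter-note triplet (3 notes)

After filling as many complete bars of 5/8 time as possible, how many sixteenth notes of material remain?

One bar of 5/8 = 10 sixteenth notes.
Working in sixteenth notes: eighth note = 2; whole = 16; whole = 16; whole tied to half (whole + half) = 24; quarter rest = 4; sixteenth = 1; quarter note = 4; a full sixteenth-note quintuplet (5 notes) (five quintuplet sixteenths span one quarter) = 4; a full quarter-note triplet (3 notes) (three triplet quarters span one half) = 8.
Sum: 2 + 16 + 16 + 24 + 4 + 1 + 4 + 4 + 8 = 79.
79 ÷ 10 = 7 complete bars with 9 sixteenth notes remaining.

9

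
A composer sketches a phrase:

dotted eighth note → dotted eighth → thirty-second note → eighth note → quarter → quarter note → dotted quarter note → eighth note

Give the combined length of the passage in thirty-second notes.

49

Working in thirty-second notes: dotted eighth note = 6; dotted eighth = 6; thirty-second note = 1; eighth note = 4; quarter = 8; quarter note = 8; dotted quarter note = 12; eighth note = 4.
Sum: 6 + 6 + 1 + 4 + 8 + 8 + 12 + 4 = 49 thirty-second notes.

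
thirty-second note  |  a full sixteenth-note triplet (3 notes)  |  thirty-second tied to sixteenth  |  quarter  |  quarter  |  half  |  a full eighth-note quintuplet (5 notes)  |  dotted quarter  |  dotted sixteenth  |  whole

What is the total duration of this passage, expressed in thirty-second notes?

Convert each value to thirty-second notes: thirty-second note = 1; a full sixteenth-note triplet (3 notes) (three triplet sixteenths span one eighth) = 4; thirty-second tied to sixteenth (thirty-second + sixteenth) = 3; quarter = 8; quarter = 8; half = 16; a full eighth-note quintuplet (5 notes) (five quintuplet eighths span one half) = 16; dotted quarter = 12; dotted sixteenth = 3; whole = 32.
Adding: 1 + 4 + 3 + 8 + 8 + 16 + 16 + 12 + 3 + 32 = 103 thirty-second notes.

103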